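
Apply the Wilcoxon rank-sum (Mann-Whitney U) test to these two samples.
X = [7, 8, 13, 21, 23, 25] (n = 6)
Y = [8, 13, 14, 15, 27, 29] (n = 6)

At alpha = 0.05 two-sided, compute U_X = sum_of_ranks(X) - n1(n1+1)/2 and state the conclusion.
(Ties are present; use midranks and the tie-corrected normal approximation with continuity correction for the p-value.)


Step 1: Combine and sort all 12 observations; assign midranks.
sorted (value, group): (7,X), (8,X), (8,Y), (13,X), (13,Y), (14,Y), (15,Y), (21,X), (23,X), (25,X), (27,Y), (29,Y)
ranks: 7->1, 8->2.5, 8->2.5, 13->4.5, 13->4.5, 14->6, 15->7, 21->8, 23->9, 25->10, 27->11, 29->12
Step 2: Rank sum for X: R1 = 1 + 2.5 + 4.5 + 8 + 9 + 10 = 35.
Step 3: U_X = R1 - n1(n1+1)/2 = 35 - 6*7/2 = 35 - 21 = 14.
       U_Y = n1*n2 - U_X = 36 - 14 = 22.
Step 4: Ties are present, so use the tie-corrected normal approximation (with continuity correction) for the p-value.
Step 5: p-value = 0.573831; compare to alpha = 0.05. fail to reject H0.

U_X = 14, p = 0.573831, fail to reject H0 at alpha = 0.05.


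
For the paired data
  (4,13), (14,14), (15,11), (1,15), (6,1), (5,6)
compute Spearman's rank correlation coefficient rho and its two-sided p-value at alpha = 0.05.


Step 1: Rank x and y separately (midranks; no ties here).
rank(x): 4->2, 14->5, 15->6, 1->1, 6->4, 5->3
rank(y): 13->4, 14->5, 11->3, 15->6, 1->1, 6->2
Step 2: d_i = R_x(i) - R_y(i); compute d_i^2.
  (2-4)^2=4, (5-5)^2=0, (6-3)^2=9, (1-6)^2=25, (4-1)^2=9, (3-2)^2=1
sum(d^2) = 48.
Step 3: rho = 1 - 6*48 / (6*(6^2 - 1)) = 1 - 288/210 = -0.371429.
Step 4: Under H0, t = rho * sqrt((n-2)/(1-rho^2)) = -0.8001 ~ t(4).
Step 5: Two-sided p-value from the t-distribution with 4 df = 0.468478.
Step 6: alpha = 0.05. fail to reject H0.

rho = -0.3714, p = 0.468478, fail to reject H0 at alpha = 0.05.


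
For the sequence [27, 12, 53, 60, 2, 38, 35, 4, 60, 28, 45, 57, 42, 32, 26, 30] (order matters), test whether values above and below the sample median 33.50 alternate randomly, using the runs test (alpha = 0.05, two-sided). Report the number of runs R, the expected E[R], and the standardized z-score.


Step 1: Compute median = 33.50; label A = above, B = below.
Labels in order: BBAABAABABAAABBB  (n_A = 8, n_B = 8)
Step 2: Count runs R = 9.
Step 3: Under H0 (random ordering), E[R] = 2*n_A*n_B/(n_A+n_B) + 1 = 2*8*8/16 + 1 = 9.0000.
        Var[R] = 2*n_A*n_B*(2*n_A*n_B - n_A - n_B) / ((n_A+n_B)^2 * (n_A+n_B-1)) = 14336/3840 = 3.7333.
        SD[R] = 1.9322.
Step 4: R = E[R], so z = 0 with no continuity correction.
Step 5: Two-sided p-value via normal approximation = 2*(1 - Phi(|z|)) = 1.000000.
Step 6: alpha = 0.05. fail to reject H0.

R = 9, z = 0.0000, p = 1.000000, fail to reject H0.


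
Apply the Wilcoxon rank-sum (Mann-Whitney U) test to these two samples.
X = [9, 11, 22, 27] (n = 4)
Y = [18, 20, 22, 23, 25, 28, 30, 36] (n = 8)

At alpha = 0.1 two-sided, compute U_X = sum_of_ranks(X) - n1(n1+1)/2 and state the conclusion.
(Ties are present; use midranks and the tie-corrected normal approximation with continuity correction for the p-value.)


Step 1: Combine and sort all 12 observations; assign midranks.
sorted (value, group): (9,X), (11,X), (18,Y), (20,Y), (22,X), (22,Y), (23,Y), (25,Y), (27,X), (28,Y), (30,Y), (36,Y)
ranks: 9->1, 11->2, 18->3, 20->4, 22->5.5, 22->5.5, 23->7, 25->8, 27->9, 28->10, 30->11, 36->12
Step 2: Rank sum for X: R1 = 1 + 2 + 5.5 + 9 = 17.5.
Step 3: U_X = R1 - n1(n1+1)/2 = 17.5 - 4*5/2 = 17.5 - 10 = 7.5.
       U_Y = n1*n2 - U_X = 32 - 7.5 = 24.5.
Step 4: Ties are present, so use the tie-corrected normal approximation (with continuity correction) for the p-value.
Step 5: p-value = 0.173478; compare to alpha = 0.1. fail to reject H0.

U_X = 7.5, p = 0.173478, fail to reject H0 at alpha = 0.1.


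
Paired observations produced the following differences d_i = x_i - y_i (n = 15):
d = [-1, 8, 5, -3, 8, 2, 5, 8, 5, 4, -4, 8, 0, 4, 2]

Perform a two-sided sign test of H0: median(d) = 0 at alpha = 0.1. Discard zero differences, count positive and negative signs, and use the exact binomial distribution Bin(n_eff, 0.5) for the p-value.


Step 1: Discard zero differences. Original n = 15; n_eff = number of nonzero differences = 14.
Nonzero differences (with sign): -1, +8, +5, -3, +8, +2, +5, +8, +5, +4, -4, +8, +4, +2
Step 2: Count signs: positive = 11, negative = 3.
Step 3: Under H0: P(positive) = 0.5, so the number of positives S ~ Bin(14, 0.5).
Step 4: Two-sided exact p-value = sum of Bin(14,0.5) probabilities at or below the observed probability = 0.057373.
Step 5: alpha = 0.1. reject H0.

n_eff = 14, pos = 11, neg = 3, p = 0.057373, reject H0.


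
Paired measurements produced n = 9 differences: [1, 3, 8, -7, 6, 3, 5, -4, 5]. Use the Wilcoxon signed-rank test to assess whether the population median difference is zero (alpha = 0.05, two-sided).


Step 1: Drop any zero differences (none here) and take |d_i|.
|d| = [1, 3, 8, 7, 6, 3, 5, 4, 5]
Step 2: Midrank |d_i| (ties get averaged ranks).
ranks: |1|->1, |3|->2.5, |8|->9, |7|->8, |6|->7, |3|->2.5, |5|->5.5, |4|->4, |5|->5.5
Step 3: Attach original signs; sum ranks with positive sign and with negative sign.
W+ = 1 + 2.5 + 9 + 7 + 2.5 + 5.5 + 5.5 = 33
W- = 8 + 4 = 12
(Check: W+ + W- = 45 should equal n(n+1)/2 = 45.)
Step 4: Test statistic W = min(W+, W-) = 12.
Step 5: Ties in |d|, so use the tie-corrected normal approximation.
        E[W] = n(n+1)/4 = 9*10/4 = 22.5.
        Tie groups: |d|=3 (t=2), |d|=5 (t=2); sum(t^3 - t) = 12.
        Var[W] = n(n+1)(2n+1)/24 - sum(t^3-t)/48 = 1710/24 - 12/48 = 71.
        z = (W - E[W]) / sqrt(Var[W]) = (12 - 22.5) / 8.4261 = -1.2461.
        Two-sided p = 2*Phi(z) = 0.212720.
Step 6: alpha = 0.05. fail to reject H0.

W+ = 33, W- = 12, W = min = 12, p = 0.212720, fail to reject H0.


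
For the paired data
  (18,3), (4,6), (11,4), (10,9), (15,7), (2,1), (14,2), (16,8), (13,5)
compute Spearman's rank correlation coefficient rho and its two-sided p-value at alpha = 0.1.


Step 1: Rank x and y separately (midranks; no ties here).
rank(x): 18->9, 4->2, 11->4, 10->3, 15->7, 2->1, 14->6, 16->8, 13->5
rank(y): 3->3, 6->6, 4->4, 9->9, 7->7, 1->1, 2->2, 8->8, 5->5
Step 2: d_i = R_x(i) - R_y(i); compute d_i^2.
  (9-3)^2=36, (2-6)^2=16, (4-4)^2=0, (3-9)^2=36, (7-7)^2=0, (1-1)^2=0, (6-2)^2=16, (8-8)^2=0, (5-5)^2=0
sum(d^2) = 104.
Step 3: rho = 1 - 6*104 / (9*(9^2 - 1)) = 1 - 624/720 = 0.133333.
Step 4: Under H0, t = rho * sqrt((n-2)/(1-rho^2)) = 0.3559 ~ t(7).
Step 5: Two-sided p-value from the t-distribution with 7 df = 0.732368.
Step 6: alpha = 0.1. fail to reject H0.

rho = 0.1333, p = 0.732368, fail to reject H0 at alpha = 0.1.


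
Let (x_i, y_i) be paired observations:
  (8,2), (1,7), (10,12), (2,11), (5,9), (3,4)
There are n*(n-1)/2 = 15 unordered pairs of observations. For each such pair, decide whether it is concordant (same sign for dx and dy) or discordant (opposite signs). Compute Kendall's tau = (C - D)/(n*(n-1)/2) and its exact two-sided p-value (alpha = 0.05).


Step 1: Enumerate the 15 unordered pairs (i,j) with i<j and classify each by sign(x_j-x_i) * sign(y_j-y_i).
  (1,2):dx=-7,dy=+5->D; (1,3):dx=+2,dy=+10->C; (1,4):dx=-6,dy=+9->D; (1,5):dx=-3,dy=+7->D
  (1,6):dx=-5,dy=+2->D; (2,3):dx=+9,dy=+5->C; (2,4):dx=+1,dy=+4->C; (2,5):dx=+4,dy=+2->C
  (2,6):dx=+2,dy=-3->D; (3,4):dx=-8,dy=-1->C; (3,5):dx=-5,dy=-3->C; (3,6):dx=-7,dy=-8->C
  (4,5):dx=+3,dy=-2->D; (4,6):dx=+1,dy=-7->D; (5,6):dx=-2,dy=-5->C
Step 2: C = 8, D = 7, total pairs = 15.
Step 3: tau = (C - D)/(n(n-1)/2) = (8 - 7)/15 = 0.066667.
Step 4: Exact two-sided p-value (enumerate n! = 720 permutations of y under H0): p = 1.000000.
Step 5: alpha = 0.05. fail to reject H0.

tau_b = 0.0667 (C=8, D=7), p = 1.000000, fail to reject H0.


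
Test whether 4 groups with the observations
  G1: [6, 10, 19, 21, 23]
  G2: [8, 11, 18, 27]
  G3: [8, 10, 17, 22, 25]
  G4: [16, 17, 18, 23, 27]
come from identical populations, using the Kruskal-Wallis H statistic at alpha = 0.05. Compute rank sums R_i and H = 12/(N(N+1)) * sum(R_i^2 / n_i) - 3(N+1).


Step 1: Combine all N = 19 observations and assign midranks.
sorted (value, group, rank): (6,G1,1), (8,G2,2.5), (8,G3,2.5), (10,G1,4.5), (10,G3,4.5), (11,G2,6), (16,G4,7), (17,G3,8.5), (17,G4,8.5), (18,G2,10.5), (18,G4,10.5), (19,G1,12), (21,G1,13), (22,G3,14), (23,G1,15.5), (23,G4,15.5), (25,G3,17), (27,G2,18.5), (27,G4,18.5)
Step 2: Sum ranks within each group.
R_1 = 46 (n_1 = 5)
R_2 = 37.5 (n_2 = 4)
R_3 = 46.5 (n_3 = 5)
R_4 = 60 (n_4 = 5)
Step 3: H = 12/(N(N+1)) * sum(R_i^2/n_i) - 3(N+1)
     = 12/(19*20) * (46^2/5 + 37.5^2/4 + 46.5^2/5 + 60^2/5) - 3*20
     = 0.031579 * 1927.21 - 60
     = 0.859342.
Step 4: Ties present; correction factor C = 1 - 36/(19^3 - 19) = 0.994737. Corrected H = 0.859342 / 0.994737 = 0.863889.
Step 5: Under H0, H ~ chi^2(3); p-value = 0.834132.
Step 6: alpha = 0.05. fail to reject H0.

H = 0.8639, df = 3, p = 0.834132, fail to reject H0.


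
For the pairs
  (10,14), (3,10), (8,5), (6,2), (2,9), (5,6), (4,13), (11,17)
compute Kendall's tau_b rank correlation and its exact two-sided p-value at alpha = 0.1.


Step 1: Enumerate the 28 unordered pairs (i,j) with i<j and classify each by sign(x_j-x_i) * sign(y_j-y_i).
  (1,2):dx=-7,dy=-4->C; (1,3):dx=-2,dy=-9->C; (1,4):dx=-4,dy=-12->C; (1,5):dx=-8,dy=-5->C
  (1,6):dx=-5,dy=-8->C; (1,7):dx=-6,dy=-1->C; (1,8):dx=+1,dy=+3->C; (2,3):dx=+5,dy=-5->D
  (2,4):dx=+3,dy=-8->D; (2,5):dx=-1,dy=-1->C; (2,6):dx=+2,dy=-4->D; (2,7):dx=+1,dy=+3->C
  (2,8):dx=+8,dy=+7->C; (3,4):dx=-2,dy=-3->C; (3,5):dx=-6,dy=+4->D; (3,6):dx=-3,dy=+1->D
  (3,7):dx=-4,dy=+8->D; (3,8):dx=+3,dy=+12->C; (4,5):dx=-4,dy=+7->D; (4,6):dx=-1,dy=+4->D
  (4,7):dx=-2,dy=+11->D; (4,8):dx=+5,dy=+15->C; (5,6):dx=+3,dy=-3->D; (5,7):dx=+2,dy=+4->C
  (5,8):dx=+9,dy=+8->C; (6,7):dx=-1,dy=+7->D; (6,8):dx=+6,dy=+11->C; (7,8):dx=+7,dy=+4->C
Step 2: C = 17, D = 11, total pairs = 28.
Step 3: tau = (C - D)/(n(n-1)/2) = (17 - 11)/28 = 0.214286.
Step 4: Exact two-sided p-value (enumerate n! = 40320 permutations of y under H0): p = 0.548413.
Step 5: alpha = 0.1. fail to reject H0.

tau_b = 0.2143 (C=17, D=11), p = 0.548413, fail to reject H0.


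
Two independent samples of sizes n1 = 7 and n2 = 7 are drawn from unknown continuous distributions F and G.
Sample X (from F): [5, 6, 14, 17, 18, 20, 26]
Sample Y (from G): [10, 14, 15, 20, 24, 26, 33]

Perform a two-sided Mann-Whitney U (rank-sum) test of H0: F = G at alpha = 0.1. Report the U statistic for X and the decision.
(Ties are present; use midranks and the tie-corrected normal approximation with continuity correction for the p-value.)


Step 1: Combine and sort all 14 observations; assign midranks.
sorted (value, group): (5,X), (6,X), (10,Y), (14,X), (14,Y), (15,Y), (17,X), (18,X), (20,X), (20,Y), (24,Y), (26,X), (26,Y), (33,Y)
ranks: 5->1, 6->2, 10->3, 14->4.5, 14->4.5, 15->6, 17->7, 18->8, 20->9.5, 20->9.5, 24->11, 26->12.5, 26->12.5, 33->14
Step 2: Rank sum for X: R1 = 1 + 2 + 4.5 + 7 + 8 + 9.5 + 12.5 = 44.5.
Step 3: U_X = R1 - n1(n1+1)/2 = 44.5 - 7*8/2 = 44.5 - 28 = 16.5.
       U_Y = n1*n2 - U_X = 49 - 16.5 = 32.5.
Step 4: Ties are present, so use the tie-corrected normal approximation (with continuity correction) for the p-value.
Step 5: p-value = 0.336306; compare to alpha = 0.1. fail to reject H0.

U_X = 16.5, p = 0.336306, fail to reject H0 at alpha = 0.1.


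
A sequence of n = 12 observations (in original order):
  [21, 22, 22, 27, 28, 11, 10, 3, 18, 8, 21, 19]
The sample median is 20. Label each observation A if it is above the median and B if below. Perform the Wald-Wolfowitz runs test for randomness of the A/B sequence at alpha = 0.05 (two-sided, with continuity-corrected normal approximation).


Step 1: Compute median = 20; label A = above, B = below.
Labels in order: AAAAABBBBBAB  (n_A = 6, n_B = 6)
Step 2: Count runs R = 4.
Step 3: Under H0 (random ordering), E[R] = 2*n_A*n_B/(n_A+n_B) + 1 = 2*6*6/12 + 1 = 7.0000.
        Var[R] = 2*n_A*n_B*(2*n_A*n_B - n_A - n_B) / ((n_A+n_B)^2 * (n_A+n_B-1)) = 4320/1584 = 2.7273.
        SD[R] = 1.6514.
Step 4: Continuity-corrected z = (R + 0.5 - E[R]) / SD[R] = (4 + 0.5 - 7.0000) / 1.6514 = -1.5138.
Step 5: Two-sided p-value via normal approximation = 2*(1 - Phi(|z|)) = 0.130070.
Step 6: alpha = 0.05. fail to reject H0.

R = 4, z = -1.5138, p = 0.130070, fail to reject H0.


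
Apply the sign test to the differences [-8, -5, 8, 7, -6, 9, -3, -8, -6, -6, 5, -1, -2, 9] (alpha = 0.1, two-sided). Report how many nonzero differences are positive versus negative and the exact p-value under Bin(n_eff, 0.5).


Step 1: Discard zero differences. Original n = 14; n_eff = number of nonzero differences = 14.
Nonzero differences (with sign): -8, -5, +8, +7, -6, +9, -3, -8, -6, -6, +5, -1, -2, +9
Step 2: Count signs: positive = 5, negative = 9.
Step 3: Under H0: P(positive) = 0.5, so the number of positives S ~ Bin(14, 0.5).
Step 4: Two-sided exact p-value = sum of Bin(14,0.5) probabilities at or below the observed probability = 0.423950.
Step 5: alpha = 0.1. fail to reject H0.

n_eff = 14, pos = 5, neg = 9, p = 0.423950, fail to reject H0.


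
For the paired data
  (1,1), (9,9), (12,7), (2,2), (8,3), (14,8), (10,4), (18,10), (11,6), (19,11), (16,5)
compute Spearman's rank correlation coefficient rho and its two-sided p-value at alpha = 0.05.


Step 1: Rank x and y separately (midranks; no ties here).
rank(x): 1->1, 9->4, 12->7, 2->2, 8->3, 14->8, 10->5, 18->10, 11->6, 19->11, 16->9
rank(y): 1->1, 9->9, 7->7, 2->2, 3->3, 8->8, 4->4, 10->10, 6->6, 11->11, 5->5
Step 2: d_i = R_x(i) - R_y(i); compute d_i^2.
  (1-1)^2=0, (4-9)^2=25, (7-7)^2=0, (2-2)^2=0, (3-3)^2=0, (8-8)^2=0, (5-4)^2=1, (10-10)^2=0, (6-6)^2=0, (11-11)^2=0, (9-5)^2=16
sum(d^2) = 42.
Step 3: rho = 1 - 6*42 / (11*(11^2 - 1)) = 1 - 252/1320 = 0.809091.
Step 4: Under H0, t = rho * sqrt((n-2)/(1-rho^2)) = 4.1302 ~ t(9).
Step 5: Two-sided p-value from the t-distribution with 9 df = 0.002559.
Step 6: alpha = 0.05. reject H0.

rho = 0.8091, p = 0.002559, reject H0 at alpha = 0.05.


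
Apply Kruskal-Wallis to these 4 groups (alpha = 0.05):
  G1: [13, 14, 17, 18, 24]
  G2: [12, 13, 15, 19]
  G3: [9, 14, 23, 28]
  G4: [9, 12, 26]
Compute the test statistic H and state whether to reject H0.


Step 1: Combine all N = 16 observations and assign midranks.
sorted (value, group, rank): (9,G3,1.5), (9,G4,1.5), (12,G2,3.5), (12,G4,3.5), (13,G1,5.5), (13,G2,5.5), (14,G1,7.5), (14,G3,7.5), (15,G2,9), (17,G1,10), (18,G1,11), (19,G2,12), (23,G3,13), (24,G1,14), (26,G4,15), (28,G3,16)
Step 2: Sum ranks within each group.
R_1 = 48 (n_1 = 5)
R_2 = 30 (n_2 = 4)
R_3 = 38 (n_3 = 4)
R_4 = 20 (n_4 = 3)
Step 3: H = 12/(N(N+1)) * sum(R_i^2/n_i) - 3(N+1)
     = 12/(16*17) * (48^2/5 + 30^2/4 + 38^2/4 + 20^2/3) - 3*17
     = 0.044118 * 1180.13 - 51
     = 1.064706.
Step 4: Ties present; correction factor C = 1 - 24/(16^3 - 16) = 0.994118. Corrected H = 1.064706 / 0.994118 = 1.071006.
Step 5: Under H0, H ~ chi^2(3); p-value = 0.784078.
Step 6: alpha = 0.05. fail to reject H0.

H = 1.0710, df = 3, p = 0.784078, fail to reject H0.


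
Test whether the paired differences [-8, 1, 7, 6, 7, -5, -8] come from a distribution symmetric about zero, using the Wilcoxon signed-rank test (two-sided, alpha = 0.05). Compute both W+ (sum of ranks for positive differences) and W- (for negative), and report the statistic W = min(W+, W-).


Step 1: Drop any zero differences (none here) and take |d_i|.
|d| = [8, 1, 7, 6, 7, 5, 8]
Step 2: Midrank |d_i| (ties get averaged ranks).
ranks: |8|->6.5, |1|->1, |7|->4.5, |6|->3, |7|->4.5, |5|->2, |8|->6.5
Step 3: Attach original signs; sum ranks with positive sign and with negative sign.
W+ = 1 + 4.5 + 3 + 4.5 = 13
W- = 6.5 + 2 + 6.5 = 15
(Check: W+ + W- = 28 should equal n(n+1)/2 = 28.)
Step 4: Test statistic W = min(W+, W-) = 13.
Step 5: Ties in |d|, so use the tie-corrected normal approximation.
        E[W] = n(n+1)/4 = 7*8/4 = 14.
        Tie groups: |d|=7 (t=2), |d|=8 (t=2); sum(t^3 - t) = 12.
        Var[W] = n(n+1)(2n+1)/24 - sum(t^3-t)/48 = 840/24 - 12/48 = 34.75.
        z = (W - E[W]) / sqrt(Var[W]) = (13 - 14) / 5.8949 = -0.1696.
        Two-sided p = 2*Phi(z) = 0.865295.
Step 6: alpha = 0.05. fail to reject H0.

W+ = 13, W- = 15, W = min = 13, p = 0.865295, fail to reject H0.


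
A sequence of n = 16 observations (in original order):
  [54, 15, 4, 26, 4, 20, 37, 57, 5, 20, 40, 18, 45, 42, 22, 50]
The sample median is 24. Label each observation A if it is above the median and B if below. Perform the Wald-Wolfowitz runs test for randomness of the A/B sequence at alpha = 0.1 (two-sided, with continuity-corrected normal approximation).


Step 1: Compute median = 24; label A = above, B = below.
Labels in order: ABBABBAABBABAABA  (n_A = 8, n_B = 8)
Step 2: Count runs R = 11.
Step 3: Under H0 (random ordering), E[R] = 2*n_A*n_B/(n_A+n_B) + 1 = 2*8*8/16 + 1 = 9.0000.
        Var[R] = 2*n_A*n_B*(2*n_A*n_B - n_A - n_B) / ((n_A+n_B)^2 * (n_A+n_B-1)) = 14336/3840 = 3.7333.
        SD[R] = 1.9322.
Step 4: Continuity-corrected z = (R - 0.5 - E[R]) / SD[R] = (11 - 0.5 - 9.0000) / 1.9322 = 0.7763.
Step 5: Two-sided p-value via normal approximation = 2*(1 - Phi(|z|)) = 0.437558.
Step 6: alpha = 0.1. fail to reject H0.

R = 11, z = 0.7763, p = 0.437558, fail to reject H0.


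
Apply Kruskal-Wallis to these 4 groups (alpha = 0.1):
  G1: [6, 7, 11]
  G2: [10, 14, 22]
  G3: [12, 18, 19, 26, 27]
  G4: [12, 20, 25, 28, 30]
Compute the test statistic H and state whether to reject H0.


Step 1: Combine all N = 16 observations and assign midranks.
sorted (value, group, rank): (6,G1,1), (7,G1,2), (10,G2,3), (11,G1,4), (12,G3,5.5), (12,G4,5.5), (14,G2,7), (18,G3,8), (19,G3,9), (20,G4,10), (22,G2,11), (25,G4,12), (26,G3,13), (27,G3,14), (28,G4,15), (30,G4,16)
Step 2: Sum ranks within each group.
R_1 = 7 (n_1 = 3)
R_2 = 21 (n_2 = 3)
R_3 = 49.5 (n_3 = 5)
R_4 = 58.5 (n_4 = 5)
Step 3: H = 12/(N(N+1)) * sum(R_i^2/n_i) - 3(N+1)
     = 12/(16*17) * (7^2/3 + 21^2/3 + 49.5^2/5 + 58.5^2/5) - 3*17
     = 0.044118 * 1337.83 - 51
     = 8.022059.
Step 4: Ties present; correction factor C = 1 - 6/(16^3 - 16) = 0.998529. Corrected H = 8.022059 / 0.998529 = 8.033873.
Step 5: Under H0, H ~ chi^2(3); p-value = 0.045317.
Step 6: alpha = 0.1. reject H0.

H = 8.0339, df = 3, p = 0.045317, reject H0.


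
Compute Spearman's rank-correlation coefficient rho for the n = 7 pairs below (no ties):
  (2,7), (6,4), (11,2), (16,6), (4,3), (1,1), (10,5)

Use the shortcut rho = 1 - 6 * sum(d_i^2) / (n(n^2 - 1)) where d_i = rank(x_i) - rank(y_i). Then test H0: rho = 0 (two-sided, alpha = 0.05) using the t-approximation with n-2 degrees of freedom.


Step 1: Rank x and y separately (midranks; no ties here).
rank(x): 2->2, 6->4, 11->6, 16->7, 4->3, 1->1, 10->5
rank(y): 7->7, 4->4, 2->2, 6->6, 3->3, 1->1, 5->5
Step 2: d_i = R_x(i) - R_y(i); compute d_i^2.
  (2-7)^2=25, (4-4)^2=0, (6-2)^2=16, (7-6)^2=1, (3-3)^2=0, (1-1)^2=0, (5-5)^2=0
sum(d^2) = 42.
Step 3: rho = 1 - 6*42 / (7*(7^2 - 1)) = 1 - 252/336 = 0.250000.
Step 4: Under H0, t = rho * sqrt((n-2)/(1-rho^2)) = 0.5774 ~ t(5).
Step 5: Two-sided p-value from the t-distribution with 5 df = 0.588724.
Step 6: alpha = 0.05. fail to reject H0.

rho = 0.2500, p = 0.588724, fail to reject H0 at alpha = 0.05.


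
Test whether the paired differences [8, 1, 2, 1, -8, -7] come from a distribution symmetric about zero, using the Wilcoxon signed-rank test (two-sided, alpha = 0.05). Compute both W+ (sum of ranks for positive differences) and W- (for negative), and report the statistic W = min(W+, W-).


Step 1: Drop any zero differences (none here) and take |d_i|.
|d| = [8, 1, 2, 1, 8, 7]
Step 2: Midrank |d_i| (ties get averaged ranks).
ranks: |8|->5.5, |1|->1.5, |2|->3, |1|->1.5, |8|->5.5, |7|->4
Step 3: Attach original signs; sum ranks with positive sign and with negative sign.
W+ = 5.5 + 1.5 + 3 + 1.5 = 11.5
W- = 5.5 + 4 = 9.5
(Check: W+ + W- = 21 should equal n(n+1)/2 = 21.)
Step 4: Test statistic W = min(W+, W-) = 9.5.
Step 5: Ties in |d|, so use the tie-corrected normal approximation.
        E[W] = n(n+1)/4 = 6*7/4 = 10.5.
        Tie groups: |d|=1 (t=2), |d|=8 (t=2); sum(t^3 - t) = 12.
        Var[W] = n(n+1)(2n+1)/24 - sum(t^3-t)/48 = 546/24 - 12/48 = 22.5.
        z = (W - E[W]) / sqrt(Var[W]) = (9.5 - 10.5) / 4.7434 = -0.2108.
        Two-sided p = 2*Phi(z) = 0.833029.
Step 6: alpha = 0.05. fail to reject H0.

W+ = 11.5, W- = 9.5, W = min = 9.5, p = 0.833029, fail to reject H0.


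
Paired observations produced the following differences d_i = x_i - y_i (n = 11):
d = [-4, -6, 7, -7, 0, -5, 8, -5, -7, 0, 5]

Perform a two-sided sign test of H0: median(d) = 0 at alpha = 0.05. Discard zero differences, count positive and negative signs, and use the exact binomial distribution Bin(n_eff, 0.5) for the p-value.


Step 1: Discard zero differences. Original n = 11; n_eff = number of nonzero differences = 9.
Nonzero differences (with sign): -4, -6, +7, -7, -5, +8, -5, -7, +5
Step 2: Count signs: positive = 3, negative = 6.
Step 3: Under H0: P(positive) = 0.5, so the number of positives S ~ Bin(9, 0.5).
Step 4: Two-sided exact p-value = sum of Bin(9,0.5) probabilities at or below the observed probability = 0.507812.
Step 5: alpha = 0.05. fail to reject H0.

n_eff = 9, pos = 3, neg = 6, p = 0.507812, fail to reject H0.


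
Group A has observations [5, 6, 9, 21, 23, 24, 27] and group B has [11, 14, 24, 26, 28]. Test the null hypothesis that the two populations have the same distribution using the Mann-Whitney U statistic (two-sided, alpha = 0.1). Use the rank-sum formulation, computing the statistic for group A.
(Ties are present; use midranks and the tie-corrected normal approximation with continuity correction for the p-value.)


Step 1: Combine and sort all 12 observations; assign midranks.
sorted (value, group): (5,X), (6,X), (9,X), (11,Y), (14,Y), (21,X), (23,X), (24,X), (24,Y), (26,Y), (27,X), (28,Y)
ranks: 5->1, 6->2, 9->3, 11->4, 14->5, 21->6, 23->7, 24->8.5, 24->8.5, 26->10, 27->11, 28->12
Step 2: Rank sum for X: R1 = 1 + 2 + 3 + 6 + 7 + 8.5 + 11 = 38.5.
Step 3: U_X = R1 - n1(n1+1)/2 = 38.5 - 7*8/2 = 38.5 - 28 = 10.5.
       U_Y = n1*n2 - U_X = 35 - 10.5 = 24.5.
Step 4: Ties are present, so use the tie-corrected normal approximation (with continuity correction) for the p-value.
Step 5: p-value = 0.290307; compare to alpha = 0.1. fail to reject H0.

U_X = 10.5, p = 0.290307, fail to reject H0 at alpha = 0.1.


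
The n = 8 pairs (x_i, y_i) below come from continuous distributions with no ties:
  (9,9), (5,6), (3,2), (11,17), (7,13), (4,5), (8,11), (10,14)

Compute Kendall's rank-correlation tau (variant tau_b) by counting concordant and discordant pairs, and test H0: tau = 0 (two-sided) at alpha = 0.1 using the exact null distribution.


Step 1: Enumerate the 28 unordered pairs (i,j) with i<j and classify each by sign(x_j-x_i) * sign(y_j-y_i).
  (1,2):dx=-4,dy=-3->C; (1,3):dx=-6,dy=-7->C; (1,4):dx=+2,dy=+8->C; (1,5):dx=-2,dy=+4->D
  (1,6):dx=-5,dy=-4->C; (1,7):dx=-1,dy=+2->D; (1,8):dx=+1,dy=+5->C; (2,3):dx=-2,dy=-4->C
  (2,4):dx=+6,dy=+11->C; (2,5):dx=+2,dy=+7->C; (2,6):dx=-1,dy=-1->C; (2,7):dx=+3,dy=+5->C
  (2,8):dx=+5,dy=+8->C; (3,4):dx=+8,dy=+15->C; (3,5):dx=+4,dy=+11->C; (3,6):dx=+1,dy=+3->C
  (3,7):dx=+5,dy=+9->C; (3,8):dx=+7,dy=+12->C; (4,5):dx=-4,dy=-4->C; (4,6):dx=-7,dy=-12->C
  (4,7):dx=-3,dy=-6->C; (4,8):dx=-1,dy=-3->C; (5,6):dx=-3,dy=-8->C; (5,7):dx=+1,dy=-2->D
  (5,8):dx=+3,dy=+1->C; (6,7):dx=+4,dy=+6->C; (6,8):dx=+6,dy=+9->C; (7,8):dx=+2,dy=+3->C
Step 2: C = 25, D = 3, total pairs = 28.
Step 3: tau = (C - D)/(n(n-1)/2) = (25 - 3)/28 = 0.785714.
Step 4: Exact two-sided p-value (enumerate n! = 40320 permutations of y under H0): p = 0.005506.
Step 5: alpha = 0.1. reject H0.

tau_b = 0.7857 (C=25, D=3), p = 0.005506, reject H0.


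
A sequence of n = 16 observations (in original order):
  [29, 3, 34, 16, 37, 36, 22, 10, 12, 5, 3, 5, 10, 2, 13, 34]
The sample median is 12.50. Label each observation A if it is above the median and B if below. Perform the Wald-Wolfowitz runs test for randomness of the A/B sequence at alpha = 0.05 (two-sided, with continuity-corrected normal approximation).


Step 1: Compute median = 12.50; label A = above, B = below.
Labels in order: ABAAAAABBBBBBBAA  (n_A = 8, n_B = 8)
Step 2: Count runs R = 5.
Step 3: Under H0 (random ordering), E[R] = 2*n_A*n_B/(n_A+n_B) + 1 = 2*8*8/16 + 1 = 9.0000.
        Var[R] = 2*n_A*n_B*(2*n_A*n_B - n_A - n_B) / ((n_A+n_B)^2 * (n_A+n_B-1)) = 14336/3840 = 3.7333.
        SD[R] = 1.9322.
Step 4: Continuity-corrected z = (R + 0.5 - E[R]) / SD[R] = (5 + 0.5 - 9.0000) / 1.9322 = -1.8114.
Step 5: Two-sided p-value via normal approximation = 2*(1 - Phi(|z|)) = 0.070076.
Step 6: alpha = 0.05. fail to reject H0.

R = 5, z = -1.8114, p = 0.070076, fail to reject H0.


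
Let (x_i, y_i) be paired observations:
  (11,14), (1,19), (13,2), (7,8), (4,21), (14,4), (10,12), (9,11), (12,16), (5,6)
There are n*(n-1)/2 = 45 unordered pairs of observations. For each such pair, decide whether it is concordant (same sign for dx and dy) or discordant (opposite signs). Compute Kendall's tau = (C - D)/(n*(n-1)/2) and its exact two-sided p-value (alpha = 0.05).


Step 1: Enumerate the 45 unordered pairs (i,j) with i<j and classify each by sign(x_j-x_i) * sign(y_j-y_i).
  (1,2):dx=-10,dy=+5->D; (1,3):dx=+2,dy=-12->D; (1,4):dx=-4,dy=-6->C; (1,5):dx=-7,dy=+7->D
  (1,6):dx=+3,dy=-10->D; (1,7):dx=-1,dy=-2->C; (1,8):dx=-2,dy=-3->C; (1,9):dx=+1,dy=+2->C
  (1,10):dx=-6,dy=-8->C; (2,3):dx=+12,dy=-17->D; (2,4):dx=+6,dy=-11->D; (2,5):dx=+3,dy=+2->C
  (2,6):dx=+13,dy=-15->D; (2,7):dx=+9,dy=-7->D; (2,8):dx=+8,dy=-8->D; (2,9):dx=+11,dy=-3->D
  (2,10):dx=+4,dy=-13->D; (3,4):dx=-6,dy=+6->D; (3,5):dx=-9,dy=+19->D; (3,6):dx=+1,dy=+2->C
  (3,7):dx=-3,dy=+10->D; (3,8):dx=-4,dy=+9->D; (3,9):dx=-1,dy=+14->D; (3,10):dx=-8,dy=+4->D
  (4,5):dx=-3,dy=+13->D; (4,6):dx=+7,dy=-4->D; (4,7):dx=+3,dy=+4->C; (4,8):dx=+2,dy=+3->C
  (4,9):dx=+5,dy=+8->C; (4,10):dx=-2,dy=-2->C; (5,6):dx=+10,dy=-17->D; (5,7):dx=+6,dy=-9->D
  (5,8):dx=+5,dy=-10->D; (5,9):dx=+8,dy=-5->D; (5,10):dx=+1,dy=-15->D; (6,7):dx=-4,dy=+8->D
  (6,8):dx=-5,dy=+7->D; (6,9):dx=-2,dy=+12->D; (6,10):dx=-9,dy=+2->D; (7,8):dx=-1,dy=-1->C
  (7,9):dx=+2,dy=+4->C; (7,10):dx=-5,dy=-6->C; (8,9):dx=+3,dy=+5->C; (8,10):dx=-4,dy=-5->C
  (9,10):dx=-7,dy=-10->C
Step 2: C = 17, D = 28, total pairs = 45.
Step 3: tau = (C - D)/(n(n-1)/2) = (17 - 28)/45 = -0.244444.
Step 4: Exact two-sided p-value (enumerate n! = 3628800 permutations of y under H0): p = 0.380720.
Step 5: alpha = 0.05. fail to reject H0.

tau_b = -0.2444 (C=17, D=28), p = 0.380720, fail to reject H0.


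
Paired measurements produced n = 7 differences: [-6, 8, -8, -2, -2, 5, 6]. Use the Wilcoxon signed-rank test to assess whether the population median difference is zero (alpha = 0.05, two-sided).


Step 1: Drop any zero differences (none here) and take |d_i|.
|d| = [6, 8, 8, 2, 2, 5, 6]
Step 2: Midrank |d_i| (ties get averaged ranks).
ranks: |6|->4.5, |8|->6.5, |8|->6.5, |2|->1.5, |2|->1.5, |5|->3, |6|->4.5
Step 3: Attach original signs; sum ranks with positive sign and with negative sign.
W+ = 6.5 + 3 + 4.5 = 14
W- = 4.5 + 6.5 + 1.5 + 1.5 = 14
(Check: W+ + W- = 28 should equal n(n+1)/2 = 28.)
Step 4: Test statistic W = min(W+, W-) = 14.
Step 5: Ties in |d|, so use the tie-corrected normal approximation.
        E[W] = n(n+1)/4 = 7*8/4 = 14.
        Tie groups: |d|=2 (t=2), |d|=6 (t=2), |d|=8 (t=2); sum(t^3 - t) = 18.
        Var[W] = n(n+1)(2n+1)/24 - sum(t^3-t)/48 = 840/24 - 18/48 = 34.625.
        z = (W - E[W]) / sqrt(Var[W]) = (14 - 14) / 5.8843 = 0.0000.
        Two-sided p = 2*Phi(z) = 1.000000.
Step 6: alpha = 0.05. fail to reject H0.

W+ = 14, W- = 14, W = min = 14, p = 1.000000, fail to reject H0.


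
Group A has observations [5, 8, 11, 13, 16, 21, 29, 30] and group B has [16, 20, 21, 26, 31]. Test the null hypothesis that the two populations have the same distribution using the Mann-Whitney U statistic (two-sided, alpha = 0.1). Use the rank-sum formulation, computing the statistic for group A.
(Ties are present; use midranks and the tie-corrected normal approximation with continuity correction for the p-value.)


Step 1: Combine and sort all 13 observations; assign midranks.
sorted (value, group): (5,X), (8,X), (11,X), (13,X), (16,X), (16,Y), (20,Y), (21,X), (21,Y), (26,Y), (29,X), (30,X), (31,Y)
ranks: 5->1, 8->2, 11->3, 13->4, 16->5.5, 16->5.5, 20->7, 21->8.5, 21->8.5, 26->10, 29->11, 30->12, 31->13
Step 2: Rank sum for X: R1 = 1 + 2 + 3 + 4 + 5.5 + 8.5 + 11 + 12 = 47.
Step 3: U_X = R1 - n1(n1+1)/2 = 47 - 8*9/2 = 47 - 36 = 11.
       U_Y = n1*n2 - U_X = 40 - 11 = 29.
Step 4: Ties are present, so use the tie-corrected normal approximation (with continuity correction) for the p-value.
Step 5: p-value = 0.212139; compare to alpha = 0.1. fail to reject H0.

U_X = 11, p = 0.212139, fail to reject H0 at alpha = 0.1.


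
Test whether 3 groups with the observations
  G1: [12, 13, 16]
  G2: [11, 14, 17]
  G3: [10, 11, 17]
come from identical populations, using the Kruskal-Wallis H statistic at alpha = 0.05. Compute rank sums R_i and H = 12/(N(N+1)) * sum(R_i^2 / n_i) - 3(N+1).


Step 1: Combine all N = 9 observations and assign midranks.
sorted (value, group, rank): (10,G3,1), (11,G2,2.5), (11,G3,2.5), (12,G1,4), (13,G1,5), (14,G2,6), (16,G1,7), (17,G2,8.5), (17,G3,8.5)
Step 2: Sum ranks within each group.
R_1 = 16 (n_1 = 3)
R_2 = 17 (n_2 = 3)
R_3 = 12 (n_3 = 3)
Step 3: H = 12/(N(N+1)) * sum(R_i^2/n_i) - 3(N+1)
     = 12/(9*10) * (16^2/3 + 17^2/3 + 12^2/3) - 3*10
     = 0.133333 * 229.667 - 30
     = 0.622222.
Step 4: Ties present; correction factor C = 1 - 12/(9^3 - 9) = 0.983333. Corrected H = 0.622222 / 0.983333 = 0.632768.
Step 5: Under H0, H ~ chi^2(2); p-value = 0.728779.
Step 6: alpha = 0.05. fail to reject H0.

H = 0.6328, df = 2, p = 0.728779, fail to reject H0.


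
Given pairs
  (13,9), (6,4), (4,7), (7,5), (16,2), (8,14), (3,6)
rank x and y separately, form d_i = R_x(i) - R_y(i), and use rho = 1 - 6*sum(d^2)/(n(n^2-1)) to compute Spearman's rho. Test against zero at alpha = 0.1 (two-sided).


Step 1: Rank x and y separately (midranks; no ties here).
rank(x): 13->6, 6->3, 4->2, 7->4, 16->7, 8->5, 3->1
rank(y): 9->6, 4->2, 7->5, 5->3, 2->1, 14->7, 6->4
Step 2: d_i = R_x(i) - R_y(i); compute d_i^2.
  (6-6)^2=0, (3-2)^2=1, (2-5)^2=9, (4-3)^2=1, (7-1)^2=36, (5-7)^2=4, (1-4)^2=9
sum(d^2) = 60.
Step 3: rho = 1 - 6*60 / (7*(7^2 - 1)) = 1 - 360/336 = -0.071429.
Step 4: Under H0, t = rho * sqrt((n-2)/(1-rho^2)) = -0.1601 ~ t(5).
Step 5: Two-sided p-value from the t-distribution with 5 df = 0.879048.
Step 6: alpha = 0.1. fail to reject H0.

rho = -0.0714, p = 0.879048, fail to reject H0 at alpha = 0.1.


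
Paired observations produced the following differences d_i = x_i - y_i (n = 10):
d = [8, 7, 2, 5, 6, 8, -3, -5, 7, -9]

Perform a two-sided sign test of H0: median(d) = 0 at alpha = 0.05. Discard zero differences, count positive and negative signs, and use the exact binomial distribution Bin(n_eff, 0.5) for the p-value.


Step 1: Discard zero differences. Original n = 10; n_eff = number of nonzero differences = 10.
Nonzero differences (with sign): +8, +7, +2, +5, +6, +8, -3, -5, +7, -9
Step 2: Count signs: positive = 7, negative = 3.
Step 3: Under H0: P(positive) = 0.5, so the number of positives S ~ Bin(10, 0.5).
Step 4: Two-sided exact p-value = sum of Bin(10,0.5) probabilities at or below the observed probability = 0.343750.
Step 5: alpha = 0.05. fail to reject H0.

n_eff = 10, pos = 7, neg = 3, p = 0.343750, fail to reject H0.


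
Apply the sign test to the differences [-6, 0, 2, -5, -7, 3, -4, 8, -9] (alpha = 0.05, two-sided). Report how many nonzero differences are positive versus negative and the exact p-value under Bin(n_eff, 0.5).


Step 1: Discard zero differences. Original n = 9; n_eff = number of nonzero differences = 8.
Nonzero differences (with sign): -6, +2, -5, -7, +3, -4, +8, -9
Step 2: Count signs: positive = 3, negative = 5.
Step 3: Under H0: P(positive) = 0.5, so the number of positives S ~ Bin(8, 0.5).
Step 4: Two-sided exact p-value = sum of Bin(8,0.5) probabilities at or below the observed probability = 0.726562.
Step 5: alpha = 0.05. fail to reject H0.

n_eff = 8, pos = 3, neg = 5, p = 0.726562, fail to reject H0.


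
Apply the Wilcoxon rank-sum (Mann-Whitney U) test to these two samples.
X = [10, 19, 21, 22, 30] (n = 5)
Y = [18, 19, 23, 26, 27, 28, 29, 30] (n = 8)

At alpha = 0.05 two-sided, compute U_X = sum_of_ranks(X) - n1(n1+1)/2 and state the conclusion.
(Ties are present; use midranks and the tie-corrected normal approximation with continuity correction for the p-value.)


Step 1: Combine and sort all 13 observations; assign midranks.
sorted (value, group): (10,X), (18,Y), (19,X), (19,Y), (21,X), (22,X), (23,Y), (26,Y), (27,Y), (28,Y), (29,Y), (30,X), (30,Y)
ranks: 10->1, 18->2, 19->3.5, 19->3.5, 21->5, 22->6, 23->7, 26->8, 27->9, 28->10, 29->11, 30->12.5, 30->12.5
Step 2: Rank sum for X: R1 = 1 + 3.5 + 5 + 6 + 12.5 = 28.
Step 3: U_X = R1 - n1(n1+1)/2 = 28 - 5*6/2 = 28 - 15 = 13.
       U_Y = n1*n2 - U_X = 40 - 13 = 27.
Step 4: Ties are present, so use the tie-corrected normal approximation (with continuity correction) for the p-value.
Step 5: p-value = 0.340019; compare to alpha = 0.05. fail to reject H0.

U_X = 13, p = 0.340019, fail to reject H0 at alpha = 0.05.


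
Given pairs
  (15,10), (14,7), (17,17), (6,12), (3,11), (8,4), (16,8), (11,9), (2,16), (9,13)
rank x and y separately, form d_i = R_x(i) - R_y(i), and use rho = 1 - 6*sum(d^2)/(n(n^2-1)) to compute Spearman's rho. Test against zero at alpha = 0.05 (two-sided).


Step 1: Rank x and y separately (midranks; no ties here).
rank(x): 15->8, 14->7, 17->10, 6->3, 3->2, 8->4, 16->9, 11->6, 2->1, 9->5
rank(y): 10->5, 7->2, 17->10, 12->7, 11->6, 4->1, 8->3, 9->4, 16->9, 13->8
Step 2: d_i = R_x(i) - R_y(i); compute d_i^2.
  (8-5)^2=9, (7-2)^2=25, (10-10)^2=0, (3-7)^2=16, (2-6)^2=16, (4-1)^2=9, (9-3)^2=36, (6-4)^2=4, (1-9)^2=64, (5-8)^2=9
sum(d^2) = 188.
Step 3: rho = 1 - 6*188 / (10*(10^2 - 1)) = 1 - 1128/990 = -0.139394.
Step 4: Under H0, t = rho * sqrt((n-2)/(1-rho^2)) = -0.3982 ~ t(8).
Step 5: Two-sided p-value from the t-distribution with 8 df = 0.700932.
Step 6: alpha = 0.05. fail to reject H0.

rho = -0.1394, p = 0.700932, fail to reject H0 at alpha = 0.05.


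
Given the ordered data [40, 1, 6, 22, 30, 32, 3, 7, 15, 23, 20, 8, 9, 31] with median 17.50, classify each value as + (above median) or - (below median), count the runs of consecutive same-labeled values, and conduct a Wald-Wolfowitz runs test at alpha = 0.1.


Step 1: Compute median = 17.50; label A = above, B = below.
Labels in order: ABBAAABBBAABBA  (n_A = 7, n_B = 7)
Step 2: Count runs R = 7.
Step 3: Under H0 (random ordering), E[R] = 2*n_A*n_B/(n_A+n_B) + 1 = 2*7*7/14 + 1 = 8.0000.
        Var[R] = 2*n_A*n_B*(2*n_A*n_B - n_A - n_B) / ((n_A+n_B)^2 * (n_A+n_B-1)) = 8232/2548 = 3.2308.
        SD[R] = 1.7974.
Step 4: Continuity-corrected z = (R + 0.5 - E[R]) / SD[R] = (7 + 0.5 - 8.0000) / 1.7974 = -0.2782.
Step 5: Two-sided p-value via normal approximation = 2*(1 - Phi(|z|)) = 0.780879.
Step 6: alpha = 0.1. fail to reject H0.

R = 7, z = -0.2782, p = 0.780879, fail to reject H0.


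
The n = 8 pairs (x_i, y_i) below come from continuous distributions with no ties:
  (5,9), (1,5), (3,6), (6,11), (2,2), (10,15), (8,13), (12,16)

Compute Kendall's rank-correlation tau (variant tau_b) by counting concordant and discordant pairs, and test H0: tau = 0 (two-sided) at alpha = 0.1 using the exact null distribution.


Step 1: Enumerate the 28 unordered pairs (i,j) with i<j and classify each by sign(x_j-x_i) * sign(y_j-y_i).
  (1,2):dx=-4,dy=-4->C; (1,3):dx=-2,dy=-3->C; (1,4):dx=+1,dy=+2->C; (1,5):dx=-3,dy=-7->C
  (1,6):dx=+5,dy=+6->C; (1,7):dx=+3,dy=+4->C; (1,8):dx=+7,dy=+7->C; (2,3):dx=+2,dy=+1->C
  (2,4):dx=+5,dy=+6->C; (2,5):dx=+1,dy=-3->D; (2,6):dx=+9,dy=+10->C; (2,7):dx=+7,dy=+8->C
  (2,8):dx=+11,dy=+11->C; (3,4):dx=+3,dy=+5->C; (3,5):dx=-1,dy=-4->C; (3,6):dx=+7,dy=+9->C
  (3,7):dx=+5,dy=+7->C; (3,8):dx=+9,dy=+10->C; (4,5):dx=-4,dy=-9->C; (4,6):dx=+4,dy=+4->C
  (4,7):dx=+2,dy=+2->C; (4,8):dx=+6,dy=+5->C; (5,6):dx=+8,dy=+13->C; (5,7):dx=+6,dy=+11->C
  (5,8):dx=+10,dy=+14->C; (6,7):dx=-2,dy=-2->C; (6,8):dx=+2,dy=+1->C; (7,8):dx=+4,dy=+3->C
Step 2: C = 27, D = 1, total pairs = 28.
Step 3: tau = (C - D)/(n(n-1)/2) = (27 - 1)/28 = 0.928571.
Step 4: Exact two-sided p-value (enumerate n! = 40320 permutations of y under H0): p = 0.000397.
Step 5: alpha = 0.1. reject H0.

tau_b = 0.9286 (C=27, D=1), p = 0.000397, reject H0.


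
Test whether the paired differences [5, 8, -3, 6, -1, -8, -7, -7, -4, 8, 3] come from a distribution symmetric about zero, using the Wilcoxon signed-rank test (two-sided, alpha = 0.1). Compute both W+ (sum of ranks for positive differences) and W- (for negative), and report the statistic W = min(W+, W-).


Step 1: Drop any zero differences (none here) and take |d_i|.
|d| = [5, 8, 3, 6, 1, 8, 7, 7, 4, 8, 3]
Step 2: Midrank |d_i| (ties get averaged ranks).
ranks: |5|->5, |8|->10, |3|->2.5, |6|->6, |1|->1, |8|->10, |7|->7.5, |7|->7.5, |4|->4, |8|->10, |3|->2.5
Step 3: Attach original signs; sum ranks with positive sign and with negative sign.
W+ = 5 + 10 + 6 + 10 + 2.5 = 33.5
W- = 2.5 + 1 + 10 + 7.5 + 7.5 + 4 = 32.5
(Check: W+ + W- = 66 should equal n(n+1)/2 = 66.)
Step 4: Test statistic W = min(W+, W-) = 32.5.
Step 5: Ties in |d|, so use the tie-corrected normal approximation.
        E[W] = n(n+1)/4 = 11*12/4 = 33.
        Tie groups: |d|=3 (t=2), |d|=7 (t=2), |d|=8 (t=3); sum(t^3 - t) = 36.
        Var[W] = n(n+1)(2n+1)/24 - sum(t^3-t)/48 = 3036/24 - 36/48 = 125.75.
        z = (W - E[W]) / sqrt(Var[W]) = (32.5 - 33) / 11.2138 = -0.0446.
        Two-sided p = 2*Phi(z) = 0.964436.
Step 6: alpha = 0.1. fail to reject H0.

W+ = 33.5, W- = 32.5, W = min = 32.5, p = 0.964436, fail to reject H0.


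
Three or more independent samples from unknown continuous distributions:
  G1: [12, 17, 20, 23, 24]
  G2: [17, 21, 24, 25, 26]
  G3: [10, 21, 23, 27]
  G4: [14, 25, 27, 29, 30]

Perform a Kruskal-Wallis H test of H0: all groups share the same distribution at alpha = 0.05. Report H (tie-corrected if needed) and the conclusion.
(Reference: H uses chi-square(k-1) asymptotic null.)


Step 1: Combine all N = 19 observations and assign midranks.
sorted (value, group, rank): (10,G3,1), (12,G1,2), (14,G4,3), (17,G1,4.5), (17,G2,4.5), (20,G1,6), (21,G2,7.5), (21,G3,7.5), (23,G1,9.5), (23,G3,9.5), (24,G1,11.5), (24,G2,11.5), (25,G2,13.5), (25,G4,13.5), (26,G2,15), (27,G3,16.5), (27,G4,16.5), (29,G4,18), (30,G4,19)
Step 2: Sum ranks within each group.
R_1 = 33.5 (n_1 = 5)
R_2 = 52 (n_2 = 5)
R_3 = 34.5 (n_3 = 4)
R_4 = 70 (n_4 = 5)
Step 3: H = 12/(N(N+1)) * sum(R_i^2/n_i) - 3(N+1)
     = 12/(19*20) * (33.5^2/5 + 52^2/5 + 34.5^2/4 + 70^2/5) - 3*20
     = 0.031579 * 2042.81 - 60
     = 4.509868.
Step 4: Ties present; correction factor C = 1 - 36/(19^3 - 19) = 0.994737. Corrected H = 4.509868 / 0.994737 = 4.533730.
Step 5: Under H0, H ~ chi^2(3); p-value = 0.209301.
Step 6: alpha = 0.05. fail to reject H0.

H = 4.5337, df = 3, p = 0.209301, fail to reject H0.


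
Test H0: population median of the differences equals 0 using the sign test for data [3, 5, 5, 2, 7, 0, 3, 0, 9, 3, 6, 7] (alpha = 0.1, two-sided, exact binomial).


Step 1: Discard zero differences. Original n = 12; n_eff = number of nonzero differences = 10.
Nonzero differences (with sign): +3, +5, +5, +2, +7, +3, +9, +3, +6, +7
Step 2: Count signs: positive = 10, negative = 0.
Step 3: Under H0: P(positive) = 0.5, so the number of positives S ~ Bin(10, 0.5).
Step 4: Two-sided exact p-value = sum of Bin(10,0.5) probabilities at or below the observed probability = 0.001953.
Step 5: alpha = 0.1. reject H0.

n_eff = 10, pos = 10, neg = 0, p = 0.001953, reject H0.


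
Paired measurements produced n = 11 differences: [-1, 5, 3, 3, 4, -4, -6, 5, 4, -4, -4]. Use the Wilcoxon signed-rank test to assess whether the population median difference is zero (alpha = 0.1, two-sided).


Step 1: Drop any zero differences (none here) and take |d_i|.
|d| = [1, 5, 3, 3, 4, 4, 6, 5, 4, 4, 4]
Step 2: Midrank |d_i| (ties get averaged ranks).
ranks: |1|->1, |5|->9.5, |3|->2.5, |3|->2.5, |4|->6, |4|->6, |6|->11, |5|->9.5, |4|->6, |4|->6, |4|->6
Step 3: Attach original signs; sum ranks with positive sign and with negative sign.
W+ = 9.5 + 2.5 + 2.5 + 6 + 9.5 + 6 = 36
W- = 1 + 6 + 11 + 6 + 6 = 30
(Check: W+ + W- = 66 should equal n(n+1)/2 = 66.)
Step 4: Test statistic W = min(W+, W-) = 30.
Step 5: Ties in |d|, so use the tie-corrected normal approximation.
        E[W] = n(n+1)/4 = 11*12/4 = 33.
        Tie groups: |d|=3 (t=2), |d|=4 (t=5), |d|=5 (t=2); sum(t^3 - t) = 132.
        Var[W] = n(n+1)(2n+1)/24 - sum(t^3-t)/48 = 3036/24 - 132/48 = 123.75.
        z = (W - E[W]) / sqrt(Var[W]) = (30 - 33) / 11.1243 = -0.2697.
        Two-sided p = 2*Phi(z) = 0.787406.
Step 6: alpha = 0.1. fail to reject H0.

W+ = 36, W- = 30, W = min = 30, p = 0.787406, fail to reject H0.
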